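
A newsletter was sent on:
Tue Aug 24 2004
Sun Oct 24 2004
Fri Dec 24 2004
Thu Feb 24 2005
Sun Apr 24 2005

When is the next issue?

Fri Jun 24 2005

Each date is the 24th; the gaps (61, 61, 62, 59) track the month lengths.
The rule is the 24th of every 2 months.
June 2005: Fri Jun 24 2005.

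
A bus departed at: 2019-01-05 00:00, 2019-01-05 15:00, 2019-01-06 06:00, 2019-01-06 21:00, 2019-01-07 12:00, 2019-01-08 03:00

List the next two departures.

2019-01-08 18:00, 2019-01-09 09:00

Spacing: 15, 15, 15, 15, 15 h — constant 15 h.
2019-01-08 03:00 + 15 h = 2019-01-08 18:00.
2019-01-08 18:00 + 15 h = 2019-01-09 09:00.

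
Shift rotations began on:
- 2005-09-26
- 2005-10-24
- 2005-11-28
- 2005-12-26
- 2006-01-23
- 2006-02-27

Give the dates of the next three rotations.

2006-03-27, 2006-04-24, 2006-05-22

Gaps: 28, 35, 28, 28, 35 days — a mix of 28 and 35. Every date is a Monday.
Each is the 4th Monday of its month.
March 2006 — 4th Monday is 2006-03-27.
April 2006 — 4th Monday is 2006-04-24.
May 2006 — 4th Monday is 2006-05-22.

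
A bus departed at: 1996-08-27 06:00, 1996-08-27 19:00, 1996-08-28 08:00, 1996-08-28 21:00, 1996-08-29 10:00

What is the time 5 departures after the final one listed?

The interval is a steady 13 hours (13, 13, 13, 13).
1996-08-29 10:00 + 13 h = 1996-08-29 23:00.
1996-08-29 23:00 + 13 h = 1996-08-30 12:00.
1996-08-30 12:00 + 13 h = 1996-08-31 01:00.
1996-08-31 01:00 + 13 h = 1996-08-31 14:00.
1996-08-31 14:00 + 13 h = 1996-09-01 03:00.

1996-09-01 03:00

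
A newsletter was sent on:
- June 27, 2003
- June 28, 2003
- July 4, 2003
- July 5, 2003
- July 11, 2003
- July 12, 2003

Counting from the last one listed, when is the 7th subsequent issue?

The gap pattern 1, 6, 1, 6, 1 repeats every 2 events.
These are the Fridays and Saturdays of each week.
The following Friday is July 18, 2003.
Next Saturday: July 19, 2003.
Next Friday: July 25, 2003.
The following Saturday is July 26, 2003.
The following Friday is August 1, 2003.
Next Saturday: August 2, 2003.
Next Friday: August 8, 2003.

August 8, 2003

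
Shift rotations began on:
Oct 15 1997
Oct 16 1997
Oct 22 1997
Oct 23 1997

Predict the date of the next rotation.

Oct 29 1997

The gap pattern 1, 6, 1 repeats every 2 events.
These are the Wednesdays and Thursdays of each week.
The following Wednesday is Oct 29 1997.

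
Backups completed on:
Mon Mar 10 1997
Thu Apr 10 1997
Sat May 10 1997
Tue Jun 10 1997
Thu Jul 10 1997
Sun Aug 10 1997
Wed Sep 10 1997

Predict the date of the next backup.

Fri Oct 10 1997

The day-of-month is always 10 (31, 30, 31, 30, 31, 31 days between events).
So this recurs on the 10th of each month.
Next: October 1997 → Fri Oct 10 1997.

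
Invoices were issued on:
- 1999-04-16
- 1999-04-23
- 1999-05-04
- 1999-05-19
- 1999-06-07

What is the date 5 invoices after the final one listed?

1999-11-09

The spacing grows by 4 each time: 7, 11, 15, 19 days.
Next gap: 23 days. 1999-06-07 + 23 days = 1999-06-30.
Next gap: 27 days. 1999-06-30 + 27 days = 1999-07-27.
Next gap: 31 days. 1999-07-27 + 31 days = 1999-08-27.
Next gap: 35 days. 1999-08-27 + 35 days = 1999-10-01.
Next gap: 39 days. 1999-10-01 + 39 days = 1999-11-09.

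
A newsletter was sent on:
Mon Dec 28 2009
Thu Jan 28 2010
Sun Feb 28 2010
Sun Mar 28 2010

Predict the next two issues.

Wed Apr 28 2010, Fri May 28 2010

Gaps: 31, 31, 28 days — not constant. Every event is on the 28th of the month.
Pattern: the 28th of each month.
Next: April 2010 → Wed Apr 28 2010.
May 2010: Fri May 28 2010.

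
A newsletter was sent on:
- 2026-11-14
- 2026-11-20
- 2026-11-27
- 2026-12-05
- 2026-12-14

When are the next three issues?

The spacing grows by 1 each time: 6, 7, 8, 9 days.
Next gap: 10 days. 2026-12-14 + 10 days = 2026-12-24.
Next gap: 11 days. 2026-12-24 + 11 days = 2027-01-04.
Next gap: 12 days. 2027-01-04 + 12 days = 2027-01-16.

2026-12-24, 2027-01-04, 2027-01-16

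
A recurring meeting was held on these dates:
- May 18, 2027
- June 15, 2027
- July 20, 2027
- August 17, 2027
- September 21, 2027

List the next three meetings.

All dates are Tuesdays, 28, 35, 28, 35 days apart.
Specifically, the 3rd Tuesday of each month.
October 2027 — 3rd Tuesday is October 19, 2027.
3rd Tuesday of November 2027: November 16, 2027.
December 2027 — 3rd Tuesday is December 21, 2027.

October 19, 2027; November 16, 2027; December 21, 2027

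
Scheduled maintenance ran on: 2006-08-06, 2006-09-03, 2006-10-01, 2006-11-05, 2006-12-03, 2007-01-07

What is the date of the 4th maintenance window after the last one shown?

These are Sundays at 28- or 35-day spacing (28, 28, 35, 28, 35).
The pattern: 1st Sunday of the month.
February 2007 — 1st Sunday is 2007-02-04.
March 2007 — 1st Sunday is 2007-03-04.
April 2007 — 1st Sunday is 2007-04-01.
May 2007 — 1st Sunday is 2007-05-06.

2007-05-06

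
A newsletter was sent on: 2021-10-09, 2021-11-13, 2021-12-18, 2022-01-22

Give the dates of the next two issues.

Gaps between consecutive events: 35, 35, 35 days — a constant 35-day interval.
2022-01-22 + 35 days = 2022-02-26.
2022-02-26 + 35 days = 2022-04-02.

2022-02-26, 2022-04-02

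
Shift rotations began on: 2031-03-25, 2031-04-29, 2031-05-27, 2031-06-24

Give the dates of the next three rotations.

These are Tuesdays with 35, 28, 28-day gaps.
Each is the final Tuesday of its month — 2031-04-29 is past the 28th, so '4th Tuesday' doesn't fit.
July 2031 ends with Tuesday 2031-07-29.
August 2031 ends with Tuesday 2031-08-26.
September 2031 ends with Tuesday 2031-09-30.

2031-07-29, 2031-08-26, 2031-09-30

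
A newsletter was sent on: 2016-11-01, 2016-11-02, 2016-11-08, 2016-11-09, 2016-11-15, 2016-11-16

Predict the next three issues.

Gaps: 1, 6, 1, 6, 1 days — not constant, but cyclic with period 2.
The events fall on every Tuesday and Wednesday.
Next Tuesday: 2016-11-22.
Next Wednesday: 2016-11-23.
The following Tuesday is 2016-11-29.

2016-11-22, 2016-11-23, 2016-11-29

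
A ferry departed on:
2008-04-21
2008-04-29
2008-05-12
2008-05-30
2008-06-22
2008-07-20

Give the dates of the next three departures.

The spacing grows by 5 each time: 8, 13, 18, 23, 28 days.
Next gap: 33 days. 2008-07-20 + 33 days = 2008-08-22.
Next gap: 38 days. 2008-08-22 + 38 days = 2008-09-29.
Next gap: 43 days. 2008-09-29 + 43 days = 2008-11-11.

2008-08-22, 2008-09-29, 2008-11-11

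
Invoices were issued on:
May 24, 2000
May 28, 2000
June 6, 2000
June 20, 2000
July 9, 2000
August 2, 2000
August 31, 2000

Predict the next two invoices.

Gaps: 4, 9, 14, 19, 24, 29 days — each gap is 5 larger than the previous one.
Next gap: 34 days. August 31, 2000 + 34 days = October 4, 2000.
Next gap: 39 days. October 4, 2000 + 39 days = November 12, 2000.

October 4, 2000; November 12, 2000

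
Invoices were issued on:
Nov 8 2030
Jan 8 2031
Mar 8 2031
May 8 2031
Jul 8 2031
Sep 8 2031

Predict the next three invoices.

Nov 8 2031, Jan 8 2032, Mar 8 2032

The day-of-month is always 8 (61, 59, 61, 61, 62 days between events).
So this recurs on the 8th of every 2 months.
November 2031: Nov 8 2031.
January 2032: Jan 8 2032.
March 2032: Mar 8 2032.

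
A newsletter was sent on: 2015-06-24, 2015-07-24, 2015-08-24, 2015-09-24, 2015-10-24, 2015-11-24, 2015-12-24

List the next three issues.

Each date is the 24th; the gaps (30, 31, 31, 30, 31, 30) track the month lengths.
The rule is the 24th of each month.
Next: January 2016 → 2016-01-24.
February 2016: 2016-02-24.
Next: March 2016 → 2016-03-24.

2016-01-24, 2016-02-24, 2016-03-24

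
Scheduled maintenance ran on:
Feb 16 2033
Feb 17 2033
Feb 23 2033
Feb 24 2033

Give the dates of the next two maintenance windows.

Gaps: 1, 6, 1 days — not constant, but cyclic with period 2.
The events fall on every Wednesday and Thursday.
Next Wednesday: Mar 2 2033.
The following Thursday is Mar 3 2033.

Mar 2 2033, Mar 3 2033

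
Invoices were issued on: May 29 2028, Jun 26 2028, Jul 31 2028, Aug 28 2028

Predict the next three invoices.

These are Mondays with 28, 35, 28-day gaps.
Each is the final Monday of its month — May 29 2028 is past the 28th, so '4th Monday' doesn't fit.
Last Monday of September 2028: Sep 25 2028.
Last Monday of October 2028: Oct 30 2028.
November 2028 ends with Monday Nov 27 2028.

Sep 25 2028, Oct 30 2028, Nov 27 2028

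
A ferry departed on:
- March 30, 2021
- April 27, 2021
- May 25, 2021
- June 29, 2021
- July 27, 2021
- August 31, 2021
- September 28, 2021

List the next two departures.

October 26, 2021; November 30, 2021

All Tuesdays; the gaps (28, 28, 35, 28, 35, 28) vary with month length.
This is the last Tuesday of each month.
Last Tuesday of October 2021: October 26, 2021.
November 2021 ends with Tuesday November 30, 2021.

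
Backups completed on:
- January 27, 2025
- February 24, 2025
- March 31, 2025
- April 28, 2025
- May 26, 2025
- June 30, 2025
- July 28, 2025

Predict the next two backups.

All Mondays; the gaps (28, 35, 28, 28, 35, 28) vary with month length.
This is the last Monday of each month.
Last Monday of August 2025: August 25, 2025.
September 2025 ends with Monday September 29, 2025.

August 25, 2025; September 29, 2025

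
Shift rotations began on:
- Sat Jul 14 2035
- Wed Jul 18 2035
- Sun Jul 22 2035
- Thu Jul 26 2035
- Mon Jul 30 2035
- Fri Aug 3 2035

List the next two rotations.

The spacing is 4, 4, 4, 4, 4 days — always 4 days.
Fri Aug 3 2035 + 4 days = Tue Aug 7 2035.
Tue Aug 7 2035 + 4 days = Sat Aug 11 2035.

Tue Aug 7 2035, Sat Aug 11 2035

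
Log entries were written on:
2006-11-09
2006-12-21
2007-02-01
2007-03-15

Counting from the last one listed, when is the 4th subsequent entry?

2007-08-30

Every event comes 42 days after the last (42, 42, 42).
2007-03-15 + 42 days = 2007-04-26.
2007-04-26 + 42 days = 2007-06-07.
2007-06-07 + 42 days = 2007-07-19.
2007-07-19 + 42 days = 2007-08-30.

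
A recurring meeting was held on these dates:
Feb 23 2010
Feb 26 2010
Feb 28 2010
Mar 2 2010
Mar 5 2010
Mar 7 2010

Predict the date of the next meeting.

Every event lands on a Tuesday or Friday or Sunday (gaps cycle 3, 2, 2, 3, 2).
So the schedule is: every Tuesday, Friday and Sunday.
The following Tuesday is Mar 9 2010.

Mar 9 2010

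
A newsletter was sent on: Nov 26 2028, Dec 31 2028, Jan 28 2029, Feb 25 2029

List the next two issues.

These are Sundays with 35, 28, 28-day gaps.
Each is the final Sunday of its month — Dec 31 2028 is past the 28th, so '4th Sunday' doesn't fit.
March 2029 ends with Sunday Mar 25 2029.
April 2029 ends with Sunday Apr 29 2029.

Mar 25 2029, Apr 29 2029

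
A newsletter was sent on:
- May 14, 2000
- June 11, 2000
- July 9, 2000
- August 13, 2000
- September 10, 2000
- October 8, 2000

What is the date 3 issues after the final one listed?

January 14, 2001

These are Sundays at 28- or 35-day spacing (28, 28, 35, 28, 28).
The pattern: 2nd Sunday of the month.
November 2000 — 2nd Sunday is November 12, 2000.
December 2000 — 2nd Sunday is December 10, 2000.
2nd Sunday of January 2001: January 14, 2001.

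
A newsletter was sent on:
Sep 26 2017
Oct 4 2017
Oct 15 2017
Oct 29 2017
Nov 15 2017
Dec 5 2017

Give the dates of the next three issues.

Intervals are 8, 11, 14, 17, 20 days — an arithmetic progression with common difference 3.
Next gap: 23 days. Dec 5 2017 + 23 days = Dec 28 2017.
Next gap: 26 days. Dec 28 2017 + 26 days = Jan 23 2018.
Next gap: 29 days. Jan 23 2018 + 29 days = Feb 21 2018.

Dec 28 2017, Jan 23 2018, Feb 21 2018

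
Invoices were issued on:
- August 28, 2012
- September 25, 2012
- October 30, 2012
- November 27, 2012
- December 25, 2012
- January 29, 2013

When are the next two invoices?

February 26, 2013; March 26, 2013

All Tuesdays; the gaps (28, 35, 28, 28, 35) vary with month length.
This is the last Tuesday of each month.
Last Tuesday of February 2013: February 26, 2013.
March 2013 ends with Tuesday March 26, 2013.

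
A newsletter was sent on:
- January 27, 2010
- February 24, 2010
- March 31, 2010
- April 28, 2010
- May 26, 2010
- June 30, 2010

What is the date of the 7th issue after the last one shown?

Every date is a Wednesday; gaps 28, 35, 28, 28, 35 days.
Each is the last Wednesday of its month (at least one falls on the 29th or later, ruling out '4th Wednesday').
Last Wednesday of July 2010: July 28, 2010.
Last Wednesday of August 2010: August 25, 2010.
Last Wednesday of September 2010: September 29, 2010.
Last Wednesday of October 2010: October 27, 2010.
Last Wednesday of November 2010: November 24, 2010.
Last Wednesday of December 2010: December 29, 2010.
Last Wednesday of January 2011: January 26, 2011.

January 26, 2011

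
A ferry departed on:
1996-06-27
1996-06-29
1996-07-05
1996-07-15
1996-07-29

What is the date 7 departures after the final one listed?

1997-02-24

Gaps: 2, 6, 10, 14 days — each gap is 4 larger than the previous one.
Next gap: 18 days. 1996-07-29 + 18 days = 1996-08-16.
Next gap: 22 days. 1996-08-16 + 22 days = 1996-09-07.
Next gap: 26 days. 1996-09-07 + 26 days = 1996-10-03.
Next gap: 30 days. 1996-10-03 + 30 days = 1996-11-02.
Next gap: 34 days. 1996-11-02 + 34 days = 1996-12-06.
Next gap: 38 days. 1996-12-06 + 38 days = 1997-01-13.
Next gap: 42 days. 1997-01-13 + 42 days = 1997-02-24.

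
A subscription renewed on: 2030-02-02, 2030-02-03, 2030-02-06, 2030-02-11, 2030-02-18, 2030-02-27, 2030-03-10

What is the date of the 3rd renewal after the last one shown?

2030-04-24

Gaps: 1, 3, 5, 7, 9, 11 days — each gap is 2 larger than the previous one.
Next gap: 13 days. 2030-03-10 + 13 days = 2030-03-23.
Next gap: 15 days. 2030-03-23 + 15 days = 2030-04-07.
Next gap: 17 days. 2030-04-07 + 17 days = 2030-04-24.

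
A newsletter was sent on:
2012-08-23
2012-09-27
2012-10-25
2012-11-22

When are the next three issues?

Gaps: 35, 28, 28 days — a mix of 28 and 35. Every date is a Thursday.
Each is the 4th Thursday of its month.
4th Thursday of December 2012: 2012-12-27.
January 2013 — 4th Thursday is 2013-01-24.
February 2013 — 4th Thursday is 2013-02-28.

2012-12-27, 2013-01-24, 2013-02-28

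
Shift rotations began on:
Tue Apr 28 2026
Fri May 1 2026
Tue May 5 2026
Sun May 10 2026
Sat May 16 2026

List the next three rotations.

Gaps: 3, 4, 5, 6 days — each gap is 1 larger than the previous one.
Next gap: 7 days. Sat May 16 2026 + 7 days = Sat May 23 2026.
Next gap: 8 days. Sat May 23 2026 + 8 days = Sun May 31 2026.
Next gap: 9 days. Sun May 31 2026 + 9 days = Tue Jun 9 2026.

Sat May 23 2026, Sun May 31 2026, Tue Jun 9 2026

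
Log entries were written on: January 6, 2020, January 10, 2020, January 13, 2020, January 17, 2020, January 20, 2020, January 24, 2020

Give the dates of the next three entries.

Gaps: 4, 3, 4, 3, 4 days — not constant, but cyclic with period 2.
The events fall on every Monday and Friday.
Next Monday: January 27, 2020.
The following Friday is January 31, 2020.
The following Monday is February 3, 2020.

January 27, 2020; January 31, 2020; February 3, 2020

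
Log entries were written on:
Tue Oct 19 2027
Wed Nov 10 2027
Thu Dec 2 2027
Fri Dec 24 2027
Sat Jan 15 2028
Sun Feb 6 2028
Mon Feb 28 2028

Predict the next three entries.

Every event comes 22 days after the last (22, 22, 22, 22, 22, 22).
Mon Feb 28 2028 + 22 days = Tue Mar 21 2028.
Tue Mar 21 2028 + 22 days = Wed Apr 12 2028.
Wed Apr 12 2028 + 22 days = Thu May 4 2028.

Tue Mar 21 2028, Wed Apr 12 2028, Thu May 4 2028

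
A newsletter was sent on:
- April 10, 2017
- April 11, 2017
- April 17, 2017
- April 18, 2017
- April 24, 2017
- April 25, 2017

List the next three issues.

The gap pattern 1, 6, 1, 6, 1 repeats every 2 events.
These are the Mondays and Tuesdays of each week.
Next Monday: May 1, 2017.
Next Tuesday: May 2, 2017.
Next Monday: May 8, 2017.

May 1, 2017; May 2, 2017; May 8, 2017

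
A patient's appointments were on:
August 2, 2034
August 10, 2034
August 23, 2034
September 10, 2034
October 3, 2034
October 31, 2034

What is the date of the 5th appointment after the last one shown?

Intervals are 8, 13, 18, 23, 28 days — an arithmetic progression with common difference 5.
Next gap: 33 days. October 31, 2034 + 33 days = December 3, 2034.
Next gap: 38 days. December 3, 2034 + 38 days = January 10, 2035.
Next gap: 43 days. January 10, 2035 + 43 days = February 22, 2035.
Next gap: 48 days. February 22, 2035 + 48 days = April 11, 2035.
Next gap: 53 days. April 11, 2035 + 53 days = June 3, 2035.

June 3, 2035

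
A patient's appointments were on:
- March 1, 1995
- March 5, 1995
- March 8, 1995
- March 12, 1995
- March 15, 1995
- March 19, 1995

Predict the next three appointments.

Every event lands on a Wednesday or Sunday (gaps cycle 4, 3, 4, 3, 4).
So the schedule is: every Wednesday and Sunday.
The following Wednesday is March 22, 1995.
Next Sunday: March 26, 1995.
Next Wednesday: March 29, 1995.

March 22, 1995; March 26, 1995; March 29, 1995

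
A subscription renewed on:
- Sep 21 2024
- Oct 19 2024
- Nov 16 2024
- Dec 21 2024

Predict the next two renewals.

These are Saturdays at 28- or 35-day spacing (28, 28, 35).
The pattern: 3rd Saturday of the month.
January 2025 — 3rd Saturday is Jan 18 2025.
3rd Saturday of February 2025: Feb 15 2025.

Jan 18 2025, Feb 15 2025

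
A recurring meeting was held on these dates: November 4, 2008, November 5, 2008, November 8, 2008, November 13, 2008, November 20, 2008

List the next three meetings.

Gaps: 1, 3, 5, 7 days — each gap is 2 larger than the previous one.
Next gap: 9 days. November 20, 2008 + 9 days = November 29, 2008.
Next gap: 11 days. November 29, 2008 + 11 days = December 10, 2008.
Next gap: 13 days. December 10, 2008 + 13 days = December 23, 2008.

November 29, 2008; December 10, 2008; December 23, 2008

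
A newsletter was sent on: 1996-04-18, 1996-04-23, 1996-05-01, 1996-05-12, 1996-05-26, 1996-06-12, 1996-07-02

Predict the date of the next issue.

The spacing grows by 3 each time: 5, 8, 11, 14, 17, 20 days.
Next gap: 23 days. 1996-07-02 + 23 days = 1996-07-25.

1996-07-25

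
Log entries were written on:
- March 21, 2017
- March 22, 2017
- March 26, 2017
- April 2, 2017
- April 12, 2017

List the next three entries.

April 25, 2017; May 11, 2017; May 30, 2017

The spacing grows by 3 each time: 1, 4, 7, 10 days.
Next gap: 13 days. April 12, 2017 + 13 days = April 25, 2017.
Next gap: 16 days. April 25, 2017 + 16 days = May 11, 2017.
Next gap: 19 days. May 11, 2017 + 19 days = May 30, 2017.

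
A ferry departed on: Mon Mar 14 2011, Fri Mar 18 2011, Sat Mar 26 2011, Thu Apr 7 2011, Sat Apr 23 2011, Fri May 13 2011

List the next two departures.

Mon Jun 6 2011, Mon Jul 4 2011

Intervals are 4, 8, 12, 16, 20 days — an arithmetic progression with common difference 4.
Next gap: 24 days. Fri May 13 2011 + 24 days = Mon Jun 6 2011.
Next gap: 28 days. Mon Jun 6 2011 + 28 days = Mon Jul 4 2011.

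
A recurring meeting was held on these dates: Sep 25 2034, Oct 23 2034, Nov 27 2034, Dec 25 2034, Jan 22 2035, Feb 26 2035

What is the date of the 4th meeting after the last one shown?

Jun 25 2035

All dates are Mondays, 28, 35, 28, 28, 35 days apart.
Specifically, the 4th Monday of each month.
4th Monday of March 2035: Mar 26 2035.
4th Monday of April 2035: Apr 23 2035.
May 2035 — 4th Monday is May 28 2035.
4th Monday of June 2035: Jun 25 2035.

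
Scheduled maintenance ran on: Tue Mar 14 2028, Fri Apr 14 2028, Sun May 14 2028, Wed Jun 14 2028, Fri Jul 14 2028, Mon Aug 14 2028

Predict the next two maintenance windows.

Thu Sep 14 2028, Sat Oct 14 2028

The day-of-month is always 14 (31, 30, 31, 30, 31 days between events).
So this recurs on the 14th of each month.
September 2028: Thu Sep 14 2028.
Next: October 2028 → Sat Oct 14 2028.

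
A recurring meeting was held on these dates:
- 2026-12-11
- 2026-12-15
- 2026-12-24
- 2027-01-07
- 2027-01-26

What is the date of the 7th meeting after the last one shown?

2027-10-26

The spacing grows by 5 each time: 4, 9, 14, 19 days.
Next gap: 24 days. 2027-01-26 + 24 days = 2027-02-19.
Next gap: 29 days. 2027-02-19 + 29 days = 2027-03-20.
Next gap: 34 days. 2027-03-20 + 34 days = 2027-04-23.
Next gap: 39 days. 2027-04-23 + 39 days = 2027-06-01.
Next gap: 44 days. 2027-06-01 + 44 days = 2027-07-15.
Next gap: 49 days. 2027-07-15 + 49 days = 2027-09-02.
Next gap: 54 days. 2027-09-02 + 54 days = 2027-10-26.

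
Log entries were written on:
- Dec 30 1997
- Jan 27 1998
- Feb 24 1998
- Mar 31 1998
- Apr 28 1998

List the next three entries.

Every date is a Tuesday; gaps 28, 28, 35, 28 days.
Each is the last Tuesday of its month (at least one falls on the 29th or later, ruling out '4th Tuesday').
May 1998 ends with Tuesday May 26 1998.
June 1998 ends with Tuesday Jun 30 1998.
Last Tuesday of July 1998: Jul 28 1998.

May 26 1998, Jun 30 1998, Jul 28 1998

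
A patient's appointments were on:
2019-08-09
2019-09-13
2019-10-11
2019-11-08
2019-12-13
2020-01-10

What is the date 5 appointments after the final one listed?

Gaps: 35, 28, 28, 35, 28 days — a mix of 28 and 35. Every date is a Friday.
Each is the 2nd Friday of its month.
February 2020 — 2nd Friday is 2020-02-14.
March 2020 — 2nd Friday is 2020-03-13.
2nd Friday of April 2020: 2020-04-10.
2nd Friday of May 2020: 2020-05-08.
2nd Friday of June 2020: 2020-06-12.

2020-06-12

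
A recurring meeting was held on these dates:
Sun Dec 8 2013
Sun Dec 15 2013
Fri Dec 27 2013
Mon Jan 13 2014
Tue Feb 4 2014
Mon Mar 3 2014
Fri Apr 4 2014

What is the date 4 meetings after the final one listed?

Mon Sep 29 2014

Gaps: 7, 12, 17, 22, 27, 32 days — each gap is 5 larger than the previous one.
Next gap: 37 days. Fri Apr 4 2014 + 37 days = Sun May 11 2014.
Next gap: 42 days. Sun May 11 2014 + 42 days = Sun Jun 22 2014.
Next gap: 47 days. Sun Jun 22 2014 + 47 days = Fri Aug 8 2014.
Next gap: 52 days. Fri Aug 8 2014 + 52 days = Mon Sep 29 2014.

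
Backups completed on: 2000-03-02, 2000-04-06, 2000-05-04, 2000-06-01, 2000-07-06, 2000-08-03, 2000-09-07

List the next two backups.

2000-10-05, 2000-11-02

These are Thursdays at 28- or 35-day spacing (35, 28, 28, 35, 28, 35).
The pattern: 1st Thursday of the month.
1st Thursday of October 2000: 2000-10-05.
November 2000 — 1st Thursday is 2000-11-02.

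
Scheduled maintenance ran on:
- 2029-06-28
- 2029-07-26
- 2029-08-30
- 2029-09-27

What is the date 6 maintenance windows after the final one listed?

These are Thursdays with 28, 35, 28-day gaps.
Each is the final Thursday of its month — 2029-08-30 is past the 28th, so '4th Thursday' doesn't fit.
Last Thursday of October 2029: 2029-10-25.
November 2029 ends with Thursday 2029-11-29.
December 2029 ends with Thursday 2029-12-27.
Last Thursday of January 2030: 2030-01-31.
February 2030 ends with Thursday 2030-02-28.
Last Thursday of March 2030: 2030-03-28.

2030-03-28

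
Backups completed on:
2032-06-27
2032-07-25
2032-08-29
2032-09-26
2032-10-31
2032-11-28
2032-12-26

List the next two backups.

All Sundays; the gaps (28, 35, 28, 35, 28, 28) vary with month length.
This is the last Sunday of each month.
Last Sunday of January 2033: 2033-01-30.
February 2033 ends with Sunday 2033-02-27.

2033-01-30, 2033-02-27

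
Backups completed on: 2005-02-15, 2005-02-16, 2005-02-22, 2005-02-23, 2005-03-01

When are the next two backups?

2005-03-02, 2005-03-08

Every event lands on a Tuesday or Wednesday (gaps cycle 1, 6, 1, 6).
So the schedule is: every Tuesday and Wednesday.
The following Wednesday is 2005-03-02.
The following Tuesday is 2005-03-08.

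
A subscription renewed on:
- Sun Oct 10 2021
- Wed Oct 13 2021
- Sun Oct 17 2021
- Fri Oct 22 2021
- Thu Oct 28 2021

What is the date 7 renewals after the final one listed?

Thu Jan 6 2022

Intervals are 3, 4, 5, 6 days — an arithmetic progression with common difference 1.
Next gap: 7 days. Thu Oct 28 2021 + 7 days = Thu Nov 4 2021.
Next gap: 8 days. Thu Nov 4 2021 + 8 days = Fri Nov 12 2021.
Next gap: 9 days. Fri Nov 12 2021 + 9 days = Sun Nov 21 2021.
Next gap: 10 days. Sun Nov 21 2021 + 10 days = Wed Dec 1 2021.
Next gap: 11 days. Wed Dec 1 2021 + 11 days = Sun Dec 12 2021.
Next gap: 12 days. Sun Dec 12 2021 + 12 days = Fri Dec 24 2021.
Next gap: 13 days. Fri Dec 24 2021 + 13 days = Thu Jan 6 2022.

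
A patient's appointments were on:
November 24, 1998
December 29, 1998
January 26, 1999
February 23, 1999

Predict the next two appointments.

March 30, 1999; April 27, 1999

These are Tuesdays with 35, 28, 28-day gaps.
Each is the final Tuesday of its month — December 29, 1998 is past the 28th, so '4th Tuesday' doesn't fit.
Last Tuesday of March 1999: March 30, 1999.
April 1999 ends with Tuesday April 27, 1999.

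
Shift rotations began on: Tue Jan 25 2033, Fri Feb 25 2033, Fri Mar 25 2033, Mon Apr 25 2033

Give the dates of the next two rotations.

Gaps: 31, 28, 31 days — not constant. Every event is on the 25th of the month.
Pattern: the 25th of each month.
May 2033: Wed May 25 2033.
Next: June 2033 → Sat Jun 25 2033.

Wed May 25 2033, Sat Jun 25 2033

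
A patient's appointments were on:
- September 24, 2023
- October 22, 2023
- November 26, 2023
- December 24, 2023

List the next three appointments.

January 28, 2024; February 25, 2024; March 24, 2024

Gaps: 28, 35, 28 days — a mix of 28 and 35. Every date is a Sunday.
Each is the 4th Sunday of its month.
4th Sunday of January 2024: January 28, 2024.
4th Sunday of February 2024: February 25, 2024.
March 2024 — 4th Sunday is March 24, 2024.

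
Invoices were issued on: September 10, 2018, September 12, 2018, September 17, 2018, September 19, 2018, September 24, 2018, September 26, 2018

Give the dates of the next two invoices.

October 1, 2018; October 3, 2018

Gaps: 2, 5, 2, 5, 2 days — not constant, but cyclic with period 2.
The events fall on every Monday and Wednesday.
The following Monday is October 1, 2018.
The following Wednesday is October 3, 2018.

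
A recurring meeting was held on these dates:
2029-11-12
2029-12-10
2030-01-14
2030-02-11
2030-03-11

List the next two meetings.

2030-04-08, 2030-05-13

All dates are Mondays, 28, 35, 28, 28 days apart.
Specifically, the 2nd Monday of each month.
April 2030 — 2nd Monday is 2030-04-08.
May 2030 — 2nd Monday is 2030-05-13.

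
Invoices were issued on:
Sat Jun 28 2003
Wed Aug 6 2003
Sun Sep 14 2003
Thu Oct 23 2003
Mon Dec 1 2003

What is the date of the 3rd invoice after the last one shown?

The spacing is 39, 39, 39, 39 days — always 39 days.
Mon Dec 1 2003 + 39 days = Fri Jan 9 2004.
Fri Jan 9 2004 + 39 days = Tue Feb 17 2004.
Tue Feb 17 2004 + 39 days = Sat Mar 27 2004.

Sat Mar 27 2004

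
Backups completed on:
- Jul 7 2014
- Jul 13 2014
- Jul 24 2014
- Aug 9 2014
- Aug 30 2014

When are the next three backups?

Intervals are 6, 11, 16, 21 days — an arithmetic progression with common difference 5.
Next gap: 26 days. Aug 30 2014 + 26 days = Sep 25 2014.
Next gap: 31 days. Sep 25 2014 + 31 days = Oct 26 2014.
Next gap: 36 days. Oct 26 2014 + 36 days = Dec 1 2014.

Sep 25 2014, Oct 26 2014, Dec 1 2014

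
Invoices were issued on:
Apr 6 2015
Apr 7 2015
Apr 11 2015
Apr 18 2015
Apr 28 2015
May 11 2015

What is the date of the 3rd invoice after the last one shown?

The spacing grows by 3 each time: 1, 4, 7, 10, 13 days.
Next gap: 16 days. May 11 2015 + 16 days = May 27 2015.
Next gap: 19 days. May 27 2015 + 19 days = Jun 15 2015.
Next gap: 22 days. Jun 15 2015 + 22 days = Jul 7 2015.

Jul 7 2015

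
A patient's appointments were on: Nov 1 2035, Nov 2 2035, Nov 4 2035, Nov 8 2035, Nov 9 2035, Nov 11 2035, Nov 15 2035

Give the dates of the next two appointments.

Nov 16 2035, Nov 18 2035

Every event lands on a Thursday or Friday or Sunday (gaps cycle 1, 2, 4, 1, 2, 4).
So the schedule is: every Thursday, Friday and Sunday.
Next Friday: Nov 16 2035.
The following Sunday is Nov 18 2035.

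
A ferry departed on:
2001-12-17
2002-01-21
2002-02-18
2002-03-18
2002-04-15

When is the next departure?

Gaps: 35, 28, 28, 28 days — a mix of 28 and 35. Every date is a Monday.
Each is the 3rd Monday of its month.
May 2002 — 3rd Monday is 2002-05-20.

2002-05-20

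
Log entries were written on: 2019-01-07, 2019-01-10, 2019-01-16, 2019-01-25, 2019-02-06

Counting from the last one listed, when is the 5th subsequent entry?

2019-05-22

Gaps: 3, 6, 9, 12 days — each gap is 3 larger than the previous one.
Next gap: 15 days. 2019-02-06 + 15 days = 2019-02-21.
Next gap: 18 days. 2019-02-21 + 18 days = 2019-03-11.
Next gap: 21 days. 2019-03-11 + 21 days = 2019-04-01.
Next gap: 24 days. 2019-04-01 + 24 days = 2019-04-25.
Next gap: 27 days. 2019-04-25 + 27 days = 2019-05-22.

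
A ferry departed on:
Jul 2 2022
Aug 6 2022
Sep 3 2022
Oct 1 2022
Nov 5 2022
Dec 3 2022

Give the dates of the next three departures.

All dates are Saturdays, 35, 28, 28, 35, 28 days apart.
Specifically, the 1st Saturday of each month.
1st Saturday of January 2023: Jan 7 2023.
February 2023 — 1st Saturday is Feb 4 2023.
1st Saturday of March 2023: Mar 4 2023.

Jan 7 2023, Feb 4 2023, Mar 4 2023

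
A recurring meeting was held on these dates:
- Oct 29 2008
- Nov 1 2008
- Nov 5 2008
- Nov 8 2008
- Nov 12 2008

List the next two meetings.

The gap pattern 3, 4, 3, 4 repeats every 2 events.
These are the Wednesdays and Saturdays of each week.
Next Saturday: Nov 15 2008.
The following Wednesday is Nov 19 2008.

Nov 15 2008, Nov 19 2008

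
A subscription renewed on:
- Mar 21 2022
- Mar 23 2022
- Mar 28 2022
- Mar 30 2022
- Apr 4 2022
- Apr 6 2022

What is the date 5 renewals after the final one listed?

Every event lands on a Monday or Wednesday (gaps cycle 2, 5, 2, 5, 2).
So the schedule is: every Monday and Wednesday.
The following Monday is Apr 11 2022.
Next Wednesday: Apr 13 2022.
The following Monday is Apr 18 2022.
The following Wednesday is Apr 20 2022.
The following Monday is Apr 25 2022.

Apr 25 2022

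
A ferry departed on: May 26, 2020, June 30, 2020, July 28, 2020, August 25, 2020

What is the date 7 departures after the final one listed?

March 30, 2021

These are Tuesdays with 35, 28, 28-day gaps.
Each is the final Tuesday of its month — June 30, 2020 is past the 28th, so '4th Tuesday' doesn't fit.
September 2020 ends with Tuesday September 29, 2020.
Last Tuesday of October 2020: October 27, 2020.
November 2020 ends with Tuesday November 24, 2020.
Last Tuesday of December 2020: December 29, 2020.
January 2021 ends with Tuesday January 26, 2021.
Last Tuesday of February 2021: February 23, 2021.
Last Tuesday of March 2021: March 30, 2021.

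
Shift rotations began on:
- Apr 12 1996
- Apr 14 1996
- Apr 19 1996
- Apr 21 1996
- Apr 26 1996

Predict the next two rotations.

Apr 28 1996, May 3 1996

Gaps: 2, 5, 2, 5 days — not constant, but cyclic with period 2.
The events fall on every Friday and Sunday.
The following Sunday is Apr 28 1996.
The following Friday is May 3 1996.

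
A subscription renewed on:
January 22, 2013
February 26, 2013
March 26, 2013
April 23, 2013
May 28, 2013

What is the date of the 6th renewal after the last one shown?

November 26, 2013

Gaps: 35, 28, 28, 35 days — a mix of 28 and 35. Every date is a Tuesday.
Each is the 4th Tuesday of its month.
June 2013 — 4th Tuesday is June 25, 2013.
July 2013 — 4th Tuesday is July 23, 2013.
August 2013 — 4th Tuesday is August 27, 2013.
4th Tuesday of September 2013: September 24, 2013.
October 2013 — 4th Tuesday is October 22, 2013.
4th Tuesday of November 2013: November 26, 2013.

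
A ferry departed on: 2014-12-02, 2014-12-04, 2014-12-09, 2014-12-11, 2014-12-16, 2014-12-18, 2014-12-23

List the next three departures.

The gap pattern 2, 5, 2, 5, 2, 5 repeats every 2 events.
These are the Tuesdays and Thursdays of each week.
Next Thursday: 2014-12-25.
The following Tuesday is 2014-12-30.
The following Thursday is 2015-01-01.

2014-12-25, 2014-12-30, 2015-01-01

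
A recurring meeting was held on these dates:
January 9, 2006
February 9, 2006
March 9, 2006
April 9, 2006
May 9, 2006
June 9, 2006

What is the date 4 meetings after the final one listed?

The day-of-month is always 9 (31, 28, 31, 30, 31 days between events).
So this recurs on the 9th of each month.
July 2006: July 9, 2006.
Next: August 2006 → August 9, 2006.
Next: September 2006 → September 9, 2006.
October 2006: October 9, 2006.

October 9, 2006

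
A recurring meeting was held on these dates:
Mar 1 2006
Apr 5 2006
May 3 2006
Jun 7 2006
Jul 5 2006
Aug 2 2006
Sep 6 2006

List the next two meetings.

These are Wednesdays at 28- or 35-day spacing (35, 28, 35, 28, 28, 35).
The pattern: 1st Wednesday of the month.
October 2006 — 1st Wednesday is Oct 4 2006.
November 2006 — 1st Wednesday is Nov 1 2006.

Oct 4 2006, Nov 1 2006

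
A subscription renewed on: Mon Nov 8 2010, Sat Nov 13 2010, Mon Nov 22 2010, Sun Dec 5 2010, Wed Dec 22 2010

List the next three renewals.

Wed Jan 12 2011, Sun Feb 6 2011, Mon Mar 7 2011

Gaps: 5, 9, 13, 17 days — each gap is 4 larger than the previous one.
Next gap: 21 days. Wed Dec 22 2010 + 21 days = Wed Jan 12 2011.
Next gap: 25 days. Wed Jan 12 2011 + 25 days = Sun Feb 6 2011.
Next gap: 29 days. Sun Feb 6 2011 + 29 days = Mon Mar 7 2011.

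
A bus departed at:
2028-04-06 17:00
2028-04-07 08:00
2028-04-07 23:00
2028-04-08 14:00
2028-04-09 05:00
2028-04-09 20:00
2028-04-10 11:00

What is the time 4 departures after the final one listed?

The interval is a steady 15 hours (15, 15, 15, 15, 15, 15).
2028-04-10 11:00 + 15 h = 2028-04-11 02:00.
2028-04-11 02:00 + 15 h = 2028-04-11 17:00.
2028-04-11 17:00 + 15 h = 2028-04-12 08:00.
2028-04-12 08:00 + 15 h = 2028-04-12 23:00.

2028-04-12 23:00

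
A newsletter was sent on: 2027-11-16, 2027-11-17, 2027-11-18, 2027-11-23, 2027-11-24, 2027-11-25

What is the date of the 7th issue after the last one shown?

Gaps: 1, 1, 5, 1, 1 days — not constant, but cyclic with period 3.
The events fall on every Tuesday, Wednesday and Thursday.
Next Tuesday: 2027-11-30.
Next Wednesday: 2027-12-01.
Next Thursday: 2027-12-02.
The following Tuesday is 2027-12-07.
The following Wednesday is 2027-12-08.
The following Thursday is 2027-12-09.
Next Tuesday: 2027-12-14.

2027-12-14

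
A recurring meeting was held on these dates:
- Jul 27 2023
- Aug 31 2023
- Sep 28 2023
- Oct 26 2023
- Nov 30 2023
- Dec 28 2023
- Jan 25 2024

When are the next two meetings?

Feb 29 2024, Mar 28 2024

All Thursdays; the gaps (35, 28, 28, 35, 28, 28) vary with month length.
This is the last Thursday of each month.
Last Thursday of February 2024: Feb 29 2024.
Last Thursday of March 2024: Mar 28 2024.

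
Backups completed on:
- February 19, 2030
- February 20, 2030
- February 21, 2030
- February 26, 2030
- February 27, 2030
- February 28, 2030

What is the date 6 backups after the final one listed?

The gap pattern 1, 1, 5, 1, 1 repeats every 3 events.
These are the Tuesdays, Wednesdays and Thursdays of each week.
Next Tuesday: March 5, 2030.
Next Wednesday: March 6, 2030.
The following Thursday is March 7, 2030.
Next Tuesday: March 12, 2030.
The following Wednesday is March 13, 2030.
The following Thursday is March 14, 2030.

March 14, 2030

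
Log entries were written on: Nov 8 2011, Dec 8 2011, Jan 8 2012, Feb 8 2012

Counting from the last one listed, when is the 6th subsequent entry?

Each date is the 8th; the gaps (30, 31, 31) track the month lengths.
The rule is the 8th of each month.
Next: March 2012 → Mar 8 2012.
April 2012: Apr 8 2012.
Next: May 2012 → May 8 2012.
June 2012: Jun 8 2012.
July 2012: Jul 8 2012.
August 2012: Aug 8 2012.

Aug 8 2012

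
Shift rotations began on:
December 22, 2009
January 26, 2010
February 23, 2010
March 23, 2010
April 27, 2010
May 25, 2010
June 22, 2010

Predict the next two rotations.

July 27, 2010; August 24, 2010

Gaps: 35, 28, 28, 35, 28, 28 days — a mix of 28 and 35. Every date is a Tuesday.
Each is the 4th Tuesday of its month.
July 2010 — 4th Tuesday is July 27, 2010.
4th Tuesday of August 2010: August 24, 2010.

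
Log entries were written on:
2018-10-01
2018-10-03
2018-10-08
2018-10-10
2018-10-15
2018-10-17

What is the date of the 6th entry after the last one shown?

The gap pattern 2, 5, 2, 5, 2 repeats every 2 events.
These are the Mondays and Wednesdays of each week.
The following Monday is 2018-10-22.
Next Wednesday: 2018-10-24.
The following Monday is 2018-10-29.
Next Wednesday: 2018-10-31.
The following Monday is 2018-11-05.
Next Wednesday: 2018-11-07.

2018-11-07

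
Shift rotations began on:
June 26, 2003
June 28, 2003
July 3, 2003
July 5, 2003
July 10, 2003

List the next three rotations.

July 12, 2003; July 17, 2003; July 19, 2003

The gap pattern 2, 5, 2, 5 repeats every 2 events.
These are the Thursdays and Saturdays of each week.
Next Saturday: July 12, 2003.
The following Thursday is July 17, 2003.
The following Saturday is July 19, 2003.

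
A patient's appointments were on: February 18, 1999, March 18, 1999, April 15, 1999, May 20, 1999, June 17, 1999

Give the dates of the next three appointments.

Gaps: 28, 28, 35, 28 days — a mix of 28 and 35. Every date is a Thursday.
Each is the 3rd Thursday of its month.
July 1999 — 3rd Thursday is July 15, 1999.
August 1999 — 3rd Thursday is August 19, 1999.
3rd Thursday of September 1999: September 16, 1999.

July 15, 1999; August 19, 1999; September 16, 1999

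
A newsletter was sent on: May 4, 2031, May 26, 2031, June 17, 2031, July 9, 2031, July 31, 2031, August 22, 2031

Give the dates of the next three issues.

September 13, 2031; October 5, 2031; October 27, 2031

The spacing is 22, 22, 22, 22, 22 days — always 22 days.
August 22, 2031 + 22 days = September 13, 2031.
September 13, 2031 + 22 days = October 5, 2031.
October 5, 2031 + 22 days = October 27, 2031.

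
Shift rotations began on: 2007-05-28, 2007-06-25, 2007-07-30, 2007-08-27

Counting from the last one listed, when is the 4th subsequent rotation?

2007-12-31

All Mondays; the gaps (28, 35, 28) vary with month length.
This is the last Monday of each month.
September 2007 ends with Monday 2007-09-24.
Last Monday of October 2007: 2007-10-29.
Last Monday of November 2007: 2007-11-26.
December 2007 ends with Monday 2007-12-31.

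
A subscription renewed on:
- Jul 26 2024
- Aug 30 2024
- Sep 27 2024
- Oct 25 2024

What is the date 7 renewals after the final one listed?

May 30 2025

All Fridays; the gaps (35, 28, 28) vary with month length.
This is the last Friday of each month.
November 2024 ends with Friday Nov 29 2024.
Last Friday of December 2024: Dec 27 2024.
January 2025 ends with Friday Jan 31 2025.
February 2025 ends with Friday Feb 28 2025.
March 2025 ends with Friday Mar 28 2025.
April 2025 ends with Friday Apr 25 2025.
May 2025 ends with Friday May 30 2025.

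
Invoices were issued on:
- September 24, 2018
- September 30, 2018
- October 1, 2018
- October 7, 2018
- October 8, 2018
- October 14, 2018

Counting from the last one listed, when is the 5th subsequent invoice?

October 29, 2018

Every event lands on a Monday or Sunday (gaps cycle 6, 1, 6, 1, 6).
So the schedule is: every Monday and Sunday.
Next Monday: October 15, 2018.
The following Sunday is October 21, 2018.
The following Monday is October 22, 2018.
The following Sunday is October 28, 2018.
The following Monday is October 29, 2018.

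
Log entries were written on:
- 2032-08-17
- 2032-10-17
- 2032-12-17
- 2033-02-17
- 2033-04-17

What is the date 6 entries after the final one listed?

The day-of-month is always 17 (61, 61, 62, 59 days between events).
So this recurs on the 17th of every 2 months.
June 2033: 2033-06-17.
Next: August 2033 → 2033-08-17.
October 2033: 2033-10-17.
December 2033: 2033-12-17.
Next: February 2034 → 2034-02-17.
Next: April 2034 → 2034-04-17.

2034-04-17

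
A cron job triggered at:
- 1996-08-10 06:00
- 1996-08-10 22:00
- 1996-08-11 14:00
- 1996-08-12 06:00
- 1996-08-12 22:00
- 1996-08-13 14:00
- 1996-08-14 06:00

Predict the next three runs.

The interval is a steady 16 hours (16, 16, 16, 16, 16, 16).
1996-08-14 06:00 + 16 h = 1996-08-14 22:00.
1996-08-14 22:00 + 16 h = 1996-08-15 14:00.
1996-08-15 14:00 + 16 h = 1996-08-16 06:00.

1996-08-14 22:00, 1996-08-15 14:00, 1996-08-16 06:00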